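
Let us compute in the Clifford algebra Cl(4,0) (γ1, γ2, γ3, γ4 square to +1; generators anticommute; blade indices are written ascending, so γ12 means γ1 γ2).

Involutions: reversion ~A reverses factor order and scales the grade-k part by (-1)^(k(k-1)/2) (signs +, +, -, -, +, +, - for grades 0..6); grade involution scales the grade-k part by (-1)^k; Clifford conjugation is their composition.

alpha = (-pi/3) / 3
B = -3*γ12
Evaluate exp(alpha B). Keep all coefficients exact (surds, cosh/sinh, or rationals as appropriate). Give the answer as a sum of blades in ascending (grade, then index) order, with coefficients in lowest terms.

B^2 = (-3)^2*(γ12)^2 = 9*(-1) = -9 (a basis 2-blade squares to minus the product of its generators' squares).
B^2 = -9 — the negative square puts this in the circular regime; l = 3, alpha*l = -pi/3, so exp(alpha B) = cos(-pi/3) + (sin(-pi/3)/3)*B = 1/2 + (-sqrt(3)/6)*B.
Answer: 1/2 + sqrt(3)/2*γ12


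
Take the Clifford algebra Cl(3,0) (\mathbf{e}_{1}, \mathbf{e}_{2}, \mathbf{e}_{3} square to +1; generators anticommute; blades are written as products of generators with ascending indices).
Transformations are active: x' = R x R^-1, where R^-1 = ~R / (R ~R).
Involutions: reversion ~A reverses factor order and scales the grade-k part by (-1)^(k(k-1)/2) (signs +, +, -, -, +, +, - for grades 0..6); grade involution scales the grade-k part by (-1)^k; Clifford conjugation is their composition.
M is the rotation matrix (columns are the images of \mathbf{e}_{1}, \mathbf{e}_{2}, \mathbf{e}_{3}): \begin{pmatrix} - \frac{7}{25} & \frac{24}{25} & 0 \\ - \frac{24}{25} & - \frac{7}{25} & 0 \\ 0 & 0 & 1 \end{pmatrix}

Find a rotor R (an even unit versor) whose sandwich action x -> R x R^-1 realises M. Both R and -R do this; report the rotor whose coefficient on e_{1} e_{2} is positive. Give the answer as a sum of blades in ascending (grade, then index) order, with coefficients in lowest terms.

Method: write R = a + b12*e_{1} e_{2} + b13*e_{1} e_{3} + b23*e_{2} e_{3} with a^2 + b12^2 + b13^2 + b23^2 = 1 (so R^-1 = ~R). Expanding the columns R e_j ~R gives tr M = 4a^2 - 1 and, from the antisymmetric part, M21 - M12 = -4a*b12, M13 - M31 = 4a*b13, M32 - M23 = -4a*b23.
Here tr M = \frac{11}{25}, so a^2 = (1 + tr M)/4 = \frac{9}{25} and a = ±\frac{3}{5}. Taking a = \frac{3}{5}: M21 - M12 = -\frac{48}{25}, M13 - M31 = 0, M32 - M23 = 0, giving b12 = \frac{4}{5}, b13 = 0, b23 = 0, i.e. R = \frac{3}{5} + \frac{4}{5} e_{1} e_{2}.
Its e_{1} e_{2} coefficient is already positive.
Answer: \frac{3}{5} + \frac{4}{5} e_{1} e_{2}. Key observation: the double cover Spin(3) -> SO(3) sends R and -R to the same matrix (trace \frac{11}{25} here), so the stated sign of the e_{1} e_{2} coefficient is what selects one sheet.


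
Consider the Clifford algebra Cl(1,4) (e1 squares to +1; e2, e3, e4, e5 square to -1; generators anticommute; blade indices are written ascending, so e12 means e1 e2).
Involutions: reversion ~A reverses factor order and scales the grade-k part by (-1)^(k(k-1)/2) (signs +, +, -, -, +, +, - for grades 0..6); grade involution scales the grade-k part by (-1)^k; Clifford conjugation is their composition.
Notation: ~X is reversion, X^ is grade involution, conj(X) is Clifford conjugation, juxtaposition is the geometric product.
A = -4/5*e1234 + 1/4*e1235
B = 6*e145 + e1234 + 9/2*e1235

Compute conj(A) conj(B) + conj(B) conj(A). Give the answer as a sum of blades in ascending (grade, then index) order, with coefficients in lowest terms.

first term: -13/40 - 77/20*e45 - 3/2*e234 - 24/5*e235
second term: -13/40 + 77/20*e45 - 3/2*e234 - 24/5*e235
Answer: -13/20 - 3*e234 - 48/5*e235


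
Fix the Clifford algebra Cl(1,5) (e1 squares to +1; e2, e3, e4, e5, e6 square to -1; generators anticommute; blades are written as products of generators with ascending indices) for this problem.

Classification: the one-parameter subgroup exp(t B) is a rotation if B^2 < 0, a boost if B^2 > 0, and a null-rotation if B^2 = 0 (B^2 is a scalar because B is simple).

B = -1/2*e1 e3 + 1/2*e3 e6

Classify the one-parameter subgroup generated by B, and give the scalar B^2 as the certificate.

B^2 term by term: the squares give (-1/2)^2*(e1 e3)^2 + (1/2)^2*(e3 e6)^2 = 1/4*(+1) + 1/4*(-1) = 0 (each basis 2-blade squares to minus the product of its generators' squares); cross terms between blades sharing an index anticommute and cancel. So B^2 = 0.
Answer: null-rotation, certificate B^2 = 0. No conjugation can change B^2 = 0; the sign gives the class.


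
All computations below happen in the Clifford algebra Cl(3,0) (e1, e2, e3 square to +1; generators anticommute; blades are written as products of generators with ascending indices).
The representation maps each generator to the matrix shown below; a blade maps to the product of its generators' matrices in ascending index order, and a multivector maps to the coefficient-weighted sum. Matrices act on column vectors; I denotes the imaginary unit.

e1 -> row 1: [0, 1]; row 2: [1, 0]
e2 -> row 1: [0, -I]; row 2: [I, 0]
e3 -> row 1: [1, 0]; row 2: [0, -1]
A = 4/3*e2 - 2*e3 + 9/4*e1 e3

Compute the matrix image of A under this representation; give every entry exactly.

Bivector images (products of the table entries): rho(e1 e3) = rho(e1)rho(e3) = row 1: [0, -1]; row 2: [1, 0].
M = (4/3)*rho(e2) + (-2)*rho(e3) + (9/4)*rho(e1 e3), summed entrywise:
Answer: row 1: [-2, -9/4 - 4*I/3]; row 2: [9/4 + 4*I/3, 2]


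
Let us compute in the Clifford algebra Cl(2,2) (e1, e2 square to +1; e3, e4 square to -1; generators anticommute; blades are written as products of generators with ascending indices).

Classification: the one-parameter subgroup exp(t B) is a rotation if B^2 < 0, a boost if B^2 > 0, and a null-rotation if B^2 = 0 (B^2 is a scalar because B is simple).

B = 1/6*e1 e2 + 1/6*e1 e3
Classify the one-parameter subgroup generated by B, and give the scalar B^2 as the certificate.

B^2 term by term: the squares give (1/6)^2*(e1 e2)^2 + (1/6)^2*(e1 e3)^2 = 1/36*(-1) + 1/36*(+1) = 0 (each basis 2-blade squares to minus the product of its generators' squares); cross terms between blades sharing an index anticommute and cancel. So B^2 = 0.
Answer: null-rotation, certificate B^2 = 0. The invariant at work: B^2 = 0 is unchanged by conjugation, hence its sign classifies the subgroup whatever basis B is written in.


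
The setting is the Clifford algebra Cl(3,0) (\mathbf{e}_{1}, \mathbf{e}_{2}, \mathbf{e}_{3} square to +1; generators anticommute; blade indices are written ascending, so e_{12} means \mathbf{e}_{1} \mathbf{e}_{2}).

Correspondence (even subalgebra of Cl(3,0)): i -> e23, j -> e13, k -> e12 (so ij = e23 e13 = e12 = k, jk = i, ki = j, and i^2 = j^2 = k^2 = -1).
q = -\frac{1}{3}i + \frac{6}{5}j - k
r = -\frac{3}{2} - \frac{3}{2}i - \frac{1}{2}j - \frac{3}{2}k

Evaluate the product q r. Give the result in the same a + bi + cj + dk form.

In blades: q = -e_{12} + \frac{6}{5} e_{13} - \frac{1}{3} e_{23}, r = -\frac{3}{2} - \frac{3}{2} e_{12} - \frac{1}{2} e_{13} - \frac{3}{2} e_{23}.
Distribute q over r term by term (generator squares from the signature, products reordered to ascending indices): (-e_{12})*r = -\frac{3}{2} + \frac{3}{2} e_{12} + \frac{3}{2} e_{13} - \frac{1}{2} e_{23}; (\frac{6}{5} e_{13})*r = \frac{3}{5} + \frac{9}{5} e_{12} - \frac{9}{5} e_{13} - \frac{9}{5} e_{23}; (-\frac{1}{3} e_{23})*r = -\frac{1}{2} + \frac{1}{6} e_{12} - \frac{1}{2} e_{13} + \frac{1}{2} e_{23}.
Sum: -\frac{7}{5} + \frac{52}{15} e_{12} - \frac{4}{5} e_{13} - \frac{9}{5} e_{23}; translating back through the correspondence:
Answer: -\frac{7}{5} - \frac{9}{5}i - \frac{4}{5}j + \frac{52}{15}k


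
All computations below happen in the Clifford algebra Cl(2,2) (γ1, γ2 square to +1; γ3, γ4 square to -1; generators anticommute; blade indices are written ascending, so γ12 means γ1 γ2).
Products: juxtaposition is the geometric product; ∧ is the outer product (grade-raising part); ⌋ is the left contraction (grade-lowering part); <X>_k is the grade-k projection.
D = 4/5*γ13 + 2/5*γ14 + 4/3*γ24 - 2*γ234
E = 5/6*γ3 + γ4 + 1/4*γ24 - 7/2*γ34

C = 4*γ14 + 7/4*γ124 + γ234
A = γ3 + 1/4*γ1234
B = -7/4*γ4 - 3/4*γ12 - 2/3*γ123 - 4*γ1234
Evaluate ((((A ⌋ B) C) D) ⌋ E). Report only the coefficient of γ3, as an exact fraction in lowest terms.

step 1: -1 + 2/3*γ12 + 4*γ124
step 2: 7 - 16*γ2 - 7/6*γ4 - 4*γ13 - 4*γ14 - 8/3*γ24 - 7/4*γ124 + 2/3*γ134 - γ234
step 3: -466/45 - 14/5*γ1 - 77/90*γ2 - 64/15*γ3 - 104/5*γ4 - 44/15*γ12 + 21/10*γ13 + 14/5*γ14 - 7/3*γ23 + 28/3*γ24 + 152/5*γ34 + 158/45*γ123 + 76/5*γ124 - 14/15*γ134 - 63/5*γ234 + 112/15*γ1234
step 4: 5989/45 - 26/5*γ2 + 8663/135*γ3 - 9181/360*γ4 - 233/90*γ24 + 1631/45*γ34
Answer: 8663/135


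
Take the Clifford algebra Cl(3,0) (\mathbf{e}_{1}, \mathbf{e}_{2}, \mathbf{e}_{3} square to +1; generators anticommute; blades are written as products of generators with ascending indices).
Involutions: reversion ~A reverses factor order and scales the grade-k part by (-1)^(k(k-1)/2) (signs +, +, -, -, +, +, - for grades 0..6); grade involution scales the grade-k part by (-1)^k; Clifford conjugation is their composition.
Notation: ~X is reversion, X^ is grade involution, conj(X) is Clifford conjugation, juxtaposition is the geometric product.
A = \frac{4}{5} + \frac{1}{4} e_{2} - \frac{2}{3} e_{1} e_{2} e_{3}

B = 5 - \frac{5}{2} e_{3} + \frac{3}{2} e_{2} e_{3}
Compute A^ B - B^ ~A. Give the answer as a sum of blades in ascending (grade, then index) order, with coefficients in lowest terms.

first term: 4 - e_{1} - \frac{5}{4} e_{2} - \frac{19}{8} e_{3} - \frac{5}{3} e_{1} e_{2} + \frac{73}{40} e_{2} e_{3} + \frac{10}{3} e_{1} e_{2} e_{3}
second term: 4 - e_{1} + \frac{5}{4} e_{2} + \frac{13}{8} e_{3} + \frac{5}{3} e_{1} e_{2} + \frac{23}{40} e_{2} e_{3} + \frac{10}{3} e_{1} e_{2} e_{3}
Answer: -\frac{5}{2} e_{2} - 4 e_{3} - \frac{10}{3} e_{1} e_{2} + \frac{5}{4} e_{2} e_{3}


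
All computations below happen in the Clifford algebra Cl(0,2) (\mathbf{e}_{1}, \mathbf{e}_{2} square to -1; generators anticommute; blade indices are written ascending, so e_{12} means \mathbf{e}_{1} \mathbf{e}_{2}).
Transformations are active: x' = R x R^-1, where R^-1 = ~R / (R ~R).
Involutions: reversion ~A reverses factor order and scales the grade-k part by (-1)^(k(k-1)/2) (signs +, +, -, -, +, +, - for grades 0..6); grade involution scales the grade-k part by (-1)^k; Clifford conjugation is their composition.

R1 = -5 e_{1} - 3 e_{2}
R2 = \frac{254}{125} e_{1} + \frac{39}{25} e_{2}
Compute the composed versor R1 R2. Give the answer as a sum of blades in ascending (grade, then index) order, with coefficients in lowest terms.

Distribute over the terms of R1 (each basis-blade product reordered to ascending indices, repeated generators contracted through their squares):
(-5 e_{1}) R2 = \frac{254}{25} - \frac{39}{5} e_{12}
(-3 e_{2}) R2 = \frac{117}{25} + \frac{762}{125} e_{12}
Summing the partial products and collecting blades:
Answer: \frac{371}{25} - \frac{213}{125} e_{12}


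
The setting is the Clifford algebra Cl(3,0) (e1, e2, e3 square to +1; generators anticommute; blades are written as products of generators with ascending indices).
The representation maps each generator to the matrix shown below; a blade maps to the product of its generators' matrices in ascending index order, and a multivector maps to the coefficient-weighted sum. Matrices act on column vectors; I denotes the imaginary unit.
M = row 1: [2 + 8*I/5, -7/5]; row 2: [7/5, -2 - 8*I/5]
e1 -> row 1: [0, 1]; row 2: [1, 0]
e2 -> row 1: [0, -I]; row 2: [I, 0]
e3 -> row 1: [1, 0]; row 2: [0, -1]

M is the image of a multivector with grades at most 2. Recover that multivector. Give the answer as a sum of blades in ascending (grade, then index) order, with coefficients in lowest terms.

Method: 1, rho(e1), rho(e2), rho(e3) form a trace-orthogonal basis of the 2x2 complex matrices (tr(X Y) = 2 if X = Y, else 0), so M = m0*1 + m1*rho(e1) + m2*rho(e2) + m3*rho(e3) with m0 = tr(M)/2 = 0, m1 = tr(M rho(e1))/2 = 0, m2 = tr(M rho(e2))/2 = -7*I/5, m3 = tr(M rho(e3))/2 = 2 + 8*I/5.
Multiplying table entries, the bivector images are rho(e1 e2) = I*rho(e3), rho(e1 e3) = -I*rho(e2), rho(e2 e3) = I*rho(e1); with real blade coefficients the real parts of m0..m3 are the coefficients of 1, e1, e2, e3 and the imaginary parts give the bivectors (e2 e3: Im m1, e1 e3: -Im m2, e1 e2: Im m3).
Answer: 2*e3 + 8/5*e1 e2 + 7/5*e1 e3


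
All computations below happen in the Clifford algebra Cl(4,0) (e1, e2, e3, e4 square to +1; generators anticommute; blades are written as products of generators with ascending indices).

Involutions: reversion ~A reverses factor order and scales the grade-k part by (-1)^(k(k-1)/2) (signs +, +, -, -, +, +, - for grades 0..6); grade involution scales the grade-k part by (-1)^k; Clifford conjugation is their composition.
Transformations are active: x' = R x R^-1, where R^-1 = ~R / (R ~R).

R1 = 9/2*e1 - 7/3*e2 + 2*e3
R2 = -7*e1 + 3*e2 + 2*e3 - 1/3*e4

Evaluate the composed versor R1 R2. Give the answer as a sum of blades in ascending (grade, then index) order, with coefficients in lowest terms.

Distribute over the terms of R1 (each basis-blade product reordered to ascending indices, repeated generators contracted through their squares):
(9/2*e1) R2 = -63/2 + 27/2*e1 e2 + 9*e1 e3 - 3/2*e1 e4
(-7/3*e2) R2 = -7 - 49/3*e1 e2 - 14/3*e2 e3 + 7/9*e2 e4
(2*e3) R2 = 4 + 14*e1 e3 - 6*e2 e3 - 2/3*e3 e4
Summing the partial products and collecting blades:
Answer: -69/2 - 17/6*e1 e2 + 23*e1 e3 - 3/2*e1 e4 - 32/3*e2 e3 + 7/9*e2 e4 - 2/3*e3 e4


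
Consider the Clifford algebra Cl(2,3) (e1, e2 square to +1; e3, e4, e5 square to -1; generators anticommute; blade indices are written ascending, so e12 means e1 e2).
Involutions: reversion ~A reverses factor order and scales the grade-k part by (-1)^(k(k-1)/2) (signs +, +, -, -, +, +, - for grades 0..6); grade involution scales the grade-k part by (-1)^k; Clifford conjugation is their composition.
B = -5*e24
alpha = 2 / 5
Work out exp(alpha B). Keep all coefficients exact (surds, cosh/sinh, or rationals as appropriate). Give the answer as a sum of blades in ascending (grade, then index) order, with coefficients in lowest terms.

B^2 = (-5)^2*(e24)^2 = 25*(+1) = 25 (a basis 2-blade squares to minus the product of its generators' squares).
B^2 = 25 — hyperbolic case — the even/odd split gives cosh and sinh: l = 5, alpha*l = 2, so exp(alpha B) = cosh(2) + (sinh(2)/5)*B = cosh(2) + (sinh(2)/5)*B.
Answer: cosh(2) - sinh(2)*e24


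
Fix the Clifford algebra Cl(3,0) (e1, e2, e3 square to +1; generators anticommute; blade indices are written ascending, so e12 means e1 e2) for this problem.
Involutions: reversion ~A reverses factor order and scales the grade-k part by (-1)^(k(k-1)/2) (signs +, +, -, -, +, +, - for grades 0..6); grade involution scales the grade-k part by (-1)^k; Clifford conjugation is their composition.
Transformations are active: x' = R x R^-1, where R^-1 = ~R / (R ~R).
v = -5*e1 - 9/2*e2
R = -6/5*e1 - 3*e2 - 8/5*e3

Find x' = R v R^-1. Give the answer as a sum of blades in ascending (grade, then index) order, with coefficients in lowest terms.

~R = -6/5*e1 - 3*e2 - 8/5*e3, and R ~R = 13, so R^-1 = ~R / (13).
R v = 39/2 - 48/5*e12 - 8*e13 - 36/5*e23
Answer: 7/5*e1 - 9/2*e2 - 24/5*e3


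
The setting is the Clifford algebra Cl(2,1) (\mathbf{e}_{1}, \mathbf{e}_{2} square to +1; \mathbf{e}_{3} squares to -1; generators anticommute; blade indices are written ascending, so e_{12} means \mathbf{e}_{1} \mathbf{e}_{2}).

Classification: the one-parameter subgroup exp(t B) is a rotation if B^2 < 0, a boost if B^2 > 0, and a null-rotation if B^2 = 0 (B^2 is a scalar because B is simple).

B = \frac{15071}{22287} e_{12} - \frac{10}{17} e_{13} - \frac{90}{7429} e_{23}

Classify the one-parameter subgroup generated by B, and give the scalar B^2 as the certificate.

B^2 term by term: the squares give (\frac{15071}{22287})^2*(e_{12})^2 + (-\frac{10}{17})^2*(e_{13})^2 + (-\frac{90}{7429})^2*(e_{23})^2 = \frac{227135041}{496710369}*(-1) + \frac{100}{289}*(+1) + \frac{8100}{55190041}*(+1) = -\frac{1}{9} (each basis 2-blade squares to minus the product of its generators' squares); cross terms between blades sharing an index anticommute and cancel. So B^2 = -\frac{1}{9}.
Answer: rotation, certificate B^2 = -\frac{1}{9}. The class reads off the invariant scalar -\frac{1}{9} directly.


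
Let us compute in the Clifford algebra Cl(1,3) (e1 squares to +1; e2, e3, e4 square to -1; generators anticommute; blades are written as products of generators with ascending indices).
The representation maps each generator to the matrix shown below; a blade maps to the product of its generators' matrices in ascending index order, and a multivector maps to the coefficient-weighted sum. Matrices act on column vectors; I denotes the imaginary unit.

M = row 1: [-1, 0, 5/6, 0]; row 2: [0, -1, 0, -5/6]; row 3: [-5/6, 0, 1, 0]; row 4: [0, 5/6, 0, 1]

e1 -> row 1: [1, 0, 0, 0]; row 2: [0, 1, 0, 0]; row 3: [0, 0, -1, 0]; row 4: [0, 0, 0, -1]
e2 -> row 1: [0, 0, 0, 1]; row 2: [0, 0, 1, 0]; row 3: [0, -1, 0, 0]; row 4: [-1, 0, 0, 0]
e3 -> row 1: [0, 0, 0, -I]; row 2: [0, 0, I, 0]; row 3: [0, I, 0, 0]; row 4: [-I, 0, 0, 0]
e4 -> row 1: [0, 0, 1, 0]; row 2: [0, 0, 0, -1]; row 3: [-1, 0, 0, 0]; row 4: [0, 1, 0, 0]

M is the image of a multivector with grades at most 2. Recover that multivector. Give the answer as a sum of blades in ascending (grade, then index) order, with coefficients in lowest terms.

Method: the blade images are trace-orthogonal — tr(rho(e_A) rho(e_B)^-1) = 4 if A = B and 0 otherwise — and rho(e_A)^-1 = (e_A)^2 * rho(e_A) with (e_A)^2 = +1 or -1, so the coefficient of e_A in the preimage is (e_A)^2 * tr(M rho(e_A))/4.
Nonzero projections over blades of grade <= 2: e1: (e1)^2 = +1, tr(M rho(e1)) = -4, coefficient -1; e4: (e4)^2 = -1, tr(M rho(e4)) = -10/3, coefficient 5/6. Every other blade of grade <= 2 projects to 0.
Answer: -e1 + 5/6*e4


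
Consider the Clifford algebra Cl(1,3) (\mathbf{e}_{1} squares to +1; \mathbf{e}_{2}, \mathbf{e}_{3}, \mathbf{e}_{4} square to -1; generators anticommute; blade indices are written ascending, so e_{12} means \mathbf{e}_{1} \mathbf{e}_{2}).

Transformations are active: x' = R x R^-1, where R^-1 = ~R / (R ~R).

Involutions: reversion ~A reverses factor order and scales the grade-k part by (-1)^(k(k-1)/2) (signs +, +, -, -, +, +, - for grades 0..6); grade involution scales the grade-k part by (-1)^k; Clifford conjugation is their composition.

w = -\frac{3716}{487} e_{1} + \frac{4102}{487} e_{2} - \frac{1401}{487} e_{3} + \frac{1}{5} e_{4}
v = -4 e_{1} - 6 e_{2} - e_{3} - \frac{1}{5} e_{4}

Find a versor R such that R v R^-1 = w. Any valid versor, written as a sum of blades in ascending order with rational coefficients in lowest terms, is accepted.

A norm check does it: q(v) = q(w) = -\frac{526}{25}, hence R = v + w = -\frac{5664}{487} e_{1} + \frac{1180}{487} e_{2} - \frac{1888}{487} e_{3} realises the map — parallel part kept, (v - w)/2 negated, v carried to w.
Answer: -\frac{5664}{487} e_{1} + \frac{1180}{487} e_{2} - \frac{1888}{487} e_{3}


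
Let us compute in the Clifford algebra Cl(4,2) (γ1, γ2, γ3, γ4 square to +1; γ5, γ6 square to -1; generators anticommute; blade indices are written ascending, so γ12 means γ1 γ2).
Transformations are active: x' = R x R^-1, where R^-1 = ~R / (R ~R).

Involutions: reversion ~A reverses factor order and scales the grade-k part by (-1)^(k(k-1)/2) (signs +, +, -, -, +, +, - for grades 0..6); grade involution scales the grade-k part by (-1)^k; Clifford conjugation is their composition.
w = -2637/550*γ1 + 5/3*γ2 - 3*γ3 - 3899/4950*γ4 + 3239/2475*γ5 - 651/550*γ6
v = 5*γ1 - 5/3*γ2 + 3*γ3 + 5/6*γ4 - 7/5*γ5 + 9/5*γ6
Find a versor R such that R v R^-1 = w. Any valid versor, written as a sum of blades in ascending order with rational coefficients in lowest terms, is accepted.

Take R = v + w = 113/550*γ1 + 113/2475*γ4 - 226/2475*γ5 + 339/550*γ6. Because q(v) = q(w) = 5809/180, conjugation by R sends v exactly to w.
Answer: 113/550*γ1 + 113/2475*γ4 - 226/2475*γ5 + 339/550*γ6


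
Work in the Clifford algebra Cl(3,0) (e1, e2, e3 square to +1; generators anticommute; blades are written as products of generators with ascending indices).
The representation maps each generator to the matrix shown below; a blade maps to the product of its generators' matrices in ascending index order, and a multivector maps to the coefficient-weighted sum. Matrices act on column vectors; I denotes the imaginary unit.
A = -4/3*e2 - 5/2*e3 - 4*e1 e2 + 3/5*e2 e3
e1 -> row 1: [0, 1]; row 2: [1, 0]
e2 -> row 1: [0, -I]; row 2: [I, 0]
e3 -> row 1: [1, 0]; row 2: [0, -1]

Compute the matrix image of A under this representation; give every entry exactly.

Bivector images (products of the table entries): rho(e1 e2) = rho(e1)rho(e2) = row 1: [I, 0]; row 2: [0, -I]; rho(e2 e3) = rho(e2)rho(e3) = row 1: [0, I]; row 2: [I, 0].
M = (-4/3)*rho(e2) + (-5/2)*rho(e3) + (-4)*rho(e1 e2) + (3/5)*rho(e2 e3), summed entrywise:
Answer: row 1: [-5/2 - 4*I, 29*I/15]; row 2: [-11*I/15, 5/2 + 4*I]


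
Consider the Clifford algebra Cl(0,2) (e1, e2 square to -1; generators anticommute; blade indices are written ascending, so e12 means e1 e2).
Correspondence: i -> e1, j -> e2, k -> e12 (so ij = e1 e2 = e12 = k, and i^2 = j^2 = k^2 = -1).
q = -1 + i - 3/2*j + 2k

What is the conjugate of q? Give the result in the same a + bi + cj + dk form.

In blades: q = -1 + e1 - 3/2*e2 + 2*e12.
Conjugation here is Clifford conjugation: the scalar is fixed and the grade-1 and grade-2 blades all flip sign, giving -1 - e1 + 3/2*e2 - 2*e12; translating back:
Answer: -1 - i + 3/2*j - 2k


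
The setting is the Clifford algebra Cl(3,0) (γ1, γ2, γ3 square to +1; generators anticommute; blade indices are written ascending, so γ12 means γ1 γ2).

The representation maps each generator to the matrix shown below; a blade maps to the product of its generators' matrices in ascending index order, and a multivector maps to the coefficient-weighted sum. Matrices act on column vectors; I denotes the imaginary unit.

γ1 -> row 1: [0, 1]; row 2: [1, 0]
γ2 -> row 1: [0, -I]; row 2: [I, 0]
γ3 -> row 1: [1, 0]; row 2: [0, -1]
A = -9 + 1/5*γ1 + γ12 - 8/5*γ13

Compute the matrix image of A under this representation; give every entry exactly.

Bivector images (products of the table entries): rho(γ12) = rho(γ1)rho(γ2) = row 1: [I, 0]; row 2: [0, -I]; rho(γ13) = rho(γ1)rho(γ3) = row 1: [0, -1]; row 2: [1, 0].
M = (-9)*1 + (1/5)*rho(γ1) + (1)*rho(γ12) + (-8/5)*rho(γ13), summed entrywise (1 is the identity matrix):
Answer: row 1: [-9 + I, 9/5]; row 2: [-7/5, -9 - I]


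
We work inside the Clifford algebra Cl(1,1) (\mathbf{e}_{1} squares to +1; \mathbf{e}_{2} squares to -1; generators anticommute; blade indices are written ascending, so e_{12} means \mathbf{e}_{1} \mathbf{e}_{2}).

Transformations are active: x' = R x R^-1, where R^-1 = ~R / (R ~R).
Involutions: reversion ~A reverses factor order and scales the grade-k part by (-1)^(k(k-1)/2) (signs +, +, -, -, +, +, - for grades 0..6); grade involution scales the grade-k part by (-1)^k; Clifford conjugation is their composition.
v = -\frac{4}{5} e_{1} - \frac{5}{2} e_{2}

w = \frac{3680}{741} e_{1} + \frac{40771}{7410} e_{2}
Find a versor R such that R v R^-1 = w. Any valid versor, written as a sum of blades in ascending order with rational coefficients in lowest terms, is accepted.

Here q(v) = q(w) = -\frac{561}{100}; the classical choice R = v + w = \frac{15436}{3705} e_{1} + \frac{11123}{3705} e_{2} then realises v -> w under the sandwich.
Answer: \frac{15436}{3705} e_{1} + \frac{11123}{3705} e_{2}


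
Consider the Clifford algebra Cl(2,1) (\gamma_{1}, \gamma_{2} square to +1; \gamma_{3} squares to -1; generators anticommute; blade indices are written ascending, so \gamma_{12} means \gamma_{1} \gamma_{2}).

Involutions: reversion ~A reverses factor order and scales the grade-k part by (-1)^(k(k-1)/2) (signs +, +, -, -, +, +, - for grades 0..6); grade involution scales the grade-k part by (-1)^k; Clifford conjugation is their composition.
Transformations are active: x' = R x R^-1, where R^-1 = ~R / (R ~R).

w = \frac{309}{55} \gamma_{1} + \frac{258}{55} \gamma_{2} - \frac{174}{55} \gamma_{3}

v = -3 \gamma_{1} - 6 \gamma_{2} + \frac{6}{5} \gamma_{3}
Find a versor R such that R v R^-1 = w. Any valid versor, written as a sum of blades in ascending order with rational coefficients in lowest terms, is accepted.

Take R = v + w = \frac{144}{55} \gamma_{1} - \frac{72}{55} \gamma_{2} - \frac{108}{55} \gamma_{3}. Because q(v) = q(w) = \frac{1089}{25}, conjugation by R sends v exactly to w.
Answer: \frac{144}{55} \gamma_{1} - \frac{72}{55} \gamma_{2} - \frac{108}{55} \gamma_{3}


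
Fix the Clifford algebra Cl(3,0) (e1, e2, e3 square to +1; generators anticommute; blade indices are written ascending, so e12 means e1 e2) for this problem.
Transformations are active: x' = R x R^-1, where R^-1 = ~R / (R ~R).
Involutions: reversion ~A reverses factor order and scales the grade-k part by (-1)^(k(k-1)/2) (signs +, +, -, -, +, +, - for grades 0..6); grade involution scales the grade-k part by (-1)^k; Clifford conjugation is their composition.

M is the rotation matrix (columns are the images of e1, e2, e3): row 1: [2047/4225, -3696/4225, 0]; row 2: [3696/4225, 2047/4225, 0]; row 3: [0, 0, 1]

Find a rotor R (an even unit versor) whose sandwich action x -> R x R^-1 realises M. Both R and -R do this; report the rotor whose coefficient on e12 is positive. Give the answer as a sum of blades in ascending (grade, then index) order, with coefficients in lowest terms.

Method: write R = a + b12*e12 + b13*e13 + b23*e23 with a^2 + b12^2 + b13^2 + b23^2 = 1 (so R^-1 = ~R). Expanding the columns R e_j ~R gives tr M = 4a^2 - 1 and, from the antisymmetric part, M21 - M12 = -4a*b12, M13 - M31 = 4a*b13, M32 - M23 = -4a*b23.
Here tr M = 8319/4225, so a^2 = (1 + tr M)/4 = 3136/4225 and a = ±56/65. Taking a = 56/65: M21 - M12 = 7392/4225, M13 - M31 = 0, M32 - M23 = 0, giving b12 = -33/65, b13 = 0, b23 = 0, i.e. R = 56/65 - 33/65*e12.
Its e12 coefficient is negative, so report the other preimage -R.
Answer: -56/65 + 33/65*e12. Key observation: the double cover Spin(3) -> SO(3) sends R and -R to the same matrix (trace 8319/4225 here), so the stated sign of the e12 coefficient is what selects one sheet.


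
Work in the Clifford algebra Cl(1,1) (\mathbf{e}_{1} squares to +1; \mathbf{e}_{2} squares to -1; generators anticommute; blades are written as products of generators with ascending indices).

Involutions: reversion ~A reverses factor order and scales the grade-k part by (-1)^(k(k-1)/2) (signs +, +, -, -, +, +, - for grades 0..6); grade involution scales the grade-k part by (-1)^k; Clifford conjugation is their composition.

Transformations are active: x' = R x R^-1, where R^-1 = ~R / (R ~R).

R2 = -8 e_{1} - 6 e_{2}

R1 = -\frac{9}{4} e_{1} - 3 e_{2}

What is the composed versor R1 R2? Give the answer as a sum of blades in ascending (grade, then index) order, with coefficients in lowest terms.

Distribute over the terms of R1 (each basis-blade product reordered to ascending indices, repeated generators contracted through their squares):
(-\frac{9}{4} e_{1}) R2 = 18 + \frac{27}{2} e_{1} e_{2}
(-3 e_{2}) R2 = -18 - 24 e_{1} e_{2}
Summing the partial products and collecting blades:
Answer: -\frac{21}{2} e_{1} e_{2}


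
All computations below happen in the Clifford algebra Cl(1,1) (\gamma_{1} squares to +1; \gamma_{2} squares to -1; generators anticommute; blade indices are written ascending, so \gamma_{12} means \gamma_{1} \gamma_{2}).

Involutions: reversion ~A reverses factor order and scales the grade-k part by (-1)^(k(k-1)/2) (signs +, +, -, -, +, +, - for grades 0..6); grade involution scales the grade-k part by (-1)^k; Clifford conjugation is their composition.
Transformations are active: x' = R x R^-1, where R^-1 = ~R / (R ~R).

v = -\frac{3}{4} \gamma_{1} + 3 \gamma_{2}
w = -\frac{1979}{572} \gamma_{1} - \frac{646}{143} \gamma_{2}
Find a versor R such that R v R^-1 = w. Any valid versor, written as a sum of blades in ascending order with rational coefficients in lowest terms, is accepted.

Take R = v + w = -\frac{602}{143} \gamma_{1} - \frac{217}{143} \gamma_{2}. Because q(v) = q(w) = -\frac{135}{16}, conjugation by R sends v exactly to w.
Answer: -\frac{602}{143} \gamma_{1} - \frac{217}{143} \gamma_{2}


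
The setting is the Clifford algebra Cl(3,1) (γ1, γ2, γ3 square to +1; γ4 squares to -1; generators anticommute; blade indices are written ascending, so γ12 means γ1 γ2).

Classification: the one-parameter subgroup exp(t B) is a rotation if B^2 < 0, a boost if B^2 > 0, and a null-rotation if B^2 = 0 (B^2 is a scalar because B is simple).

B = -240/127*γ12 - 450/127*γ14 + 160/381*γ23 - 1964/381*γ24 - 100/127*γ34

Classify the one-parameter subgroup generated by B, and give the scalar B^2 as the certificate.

B^2 term by term: the squares give (-240/127)^2*(γ12)^2 + (-450/127)^2*(γ14)^2 + (160/381)^2*(γ23)^2 + (-1964/381)^2*(γ24)^2 + (-100/127)^2*(γ34)^2 = 57600/16129*(-1) + 202500/16129*(+1) + 25600/145161*(-1) + 3857296/145161*(+1) + 10000/16129*(+1) = 36 (each basis 2-blade squares to minus the product of its generators' squares); cross terms between blades sharing an index anticommute and cancel; the commuting (index-disjoint) pairs give grade-4 terms 2*c*c'*(blade product), which cancel blade by blade — γ1234: 48000/16129 - 48000/16129 = 0 — confirming B is simple. So B^2 = 36.
Answer: boost, certificate B^2 = 36. The scalar 36 is the complete invariant here: its sign names the subgroup type.


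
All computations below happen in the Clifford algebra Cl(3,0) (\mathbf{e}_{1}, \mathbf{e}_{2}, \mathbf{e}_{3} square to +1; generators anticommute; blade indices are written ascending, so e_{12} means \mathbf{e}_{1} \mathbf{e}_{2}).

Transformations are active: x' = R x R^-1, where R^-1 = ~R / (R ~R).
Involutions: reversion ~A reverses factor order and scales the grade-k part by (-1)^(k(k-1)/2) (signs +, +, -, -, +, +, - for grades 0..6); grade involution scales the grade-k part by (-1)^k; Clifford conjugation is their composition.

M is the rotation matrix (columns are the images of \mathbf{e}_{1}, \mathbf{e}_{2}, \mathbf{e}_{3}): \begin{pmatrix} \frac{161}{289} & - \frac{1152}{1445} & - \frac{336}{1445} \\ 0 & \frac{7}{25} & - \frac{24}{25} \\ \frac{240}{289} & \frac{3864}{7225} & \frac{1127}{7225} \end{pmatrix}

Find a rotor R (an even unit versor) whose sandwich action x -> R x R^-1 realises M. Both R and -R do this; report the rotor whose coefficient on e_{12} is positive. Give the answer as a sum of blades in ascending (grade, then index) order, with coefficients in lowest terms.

Method: write R = a + b12*e_{12} + b13*e_{13} + b23*e_{23} with a^2 + b12^2 + b13^2 + b23^2 = 1 (so R^-1 = ~R). Expanding the columns R e_j ~R gives tr M = 4a^2 - 1 and, from the antisymmetric part, M21 - M12 = -4a*b12, M13 - M31 = 4a*b13, M32 - M23 = -4a*b23.
Here tr M = \frac{287}{289}, so a^2 = (1 + tr M)/4 = \frac{144}{289} and a = ±\frac{12}{17}. Taking a = \frac{12}{17}: M21 - M12 = \frac{1152}{1445}, M13 - M31 = -\frac{1536}{1445}, M32 - M23 = \frac{432}{289}, giving b12 = -\frac{24}{85}, b13 = -\frac{32}{85}, b23 = -\frac{9}{17}, i.e. R = \frac{12}{17} - \frac{24}{85} e_{12} - \frac{32}{85} e_{13} - \frac{9}{17} e_{23}.
Its e_{12} coefficient is negative, so report the other preimage -R.
Answer: -\frac{12}{17} + \frac{24}{85} e_{12} + \frac{32}{85} e_{13} + \frac{9}{17} e_{23}. Uniqueness: Spin(3) -> SO(3) maps R and -R to the same rotation of trace \frac{287}{289}; fixing the sign of the e_{12} coefficient removes the ambiguity.


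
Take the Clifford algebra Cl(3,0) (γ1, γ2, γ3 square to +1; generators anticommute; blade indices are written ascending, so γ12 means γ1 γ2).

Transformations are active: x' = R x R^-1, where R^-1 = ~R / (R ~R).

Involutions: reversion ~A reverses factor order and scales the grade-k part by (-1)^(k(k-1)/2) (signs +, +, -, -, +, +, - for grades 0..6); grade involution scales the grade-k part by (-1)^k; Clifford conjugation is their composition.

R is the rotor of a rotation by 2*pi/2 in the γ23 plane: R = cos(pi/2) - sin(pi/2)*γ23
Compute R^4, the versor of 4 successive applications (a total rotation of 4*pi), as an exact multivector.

Half-angle bookkeeping: 4 applications in γ23 add up to rotor phase 4*pi/2 = 2*pi, so R^4 = cos(2*pi) - sin(2*pi)*γ23.
cos(2*pi) = 1 and sin(2*pi) = 0, so R^4 = 1. The total rotation 4*pi is 2 full turns, so every vector returns to itself, yet the rotor is +1, back on the identity sheet (an even number of 2*pi turns).
Answer: 1


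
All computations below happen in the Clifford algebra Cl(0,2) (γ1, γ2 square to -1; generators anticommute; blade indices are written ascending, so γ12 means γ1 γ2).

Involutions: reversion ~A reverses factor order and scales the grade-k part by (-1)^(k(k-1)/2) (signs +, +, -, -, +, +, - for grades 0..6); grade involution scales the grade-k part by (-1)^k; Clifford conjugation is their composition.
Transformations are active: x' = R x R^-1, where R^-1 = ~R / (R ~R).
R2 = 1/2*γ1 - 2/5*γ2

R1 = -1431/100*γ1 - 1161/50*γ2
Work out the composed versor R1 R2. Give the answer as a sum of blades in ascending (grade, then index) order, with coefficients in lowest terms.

Distribute over the terms of R1 (each basis-blade product reordered to ascending indices, repeated generators contracted through their squares):
(-1431/100*γ1) R2 = 1431/200 + 1431/250*γ12
(-1161/50*γ2) R2 = -1161/125 + 1161/100*γ12
Summing the partial products and collecting blades:
Answer: -2133/1000 + 8667/500*γ12


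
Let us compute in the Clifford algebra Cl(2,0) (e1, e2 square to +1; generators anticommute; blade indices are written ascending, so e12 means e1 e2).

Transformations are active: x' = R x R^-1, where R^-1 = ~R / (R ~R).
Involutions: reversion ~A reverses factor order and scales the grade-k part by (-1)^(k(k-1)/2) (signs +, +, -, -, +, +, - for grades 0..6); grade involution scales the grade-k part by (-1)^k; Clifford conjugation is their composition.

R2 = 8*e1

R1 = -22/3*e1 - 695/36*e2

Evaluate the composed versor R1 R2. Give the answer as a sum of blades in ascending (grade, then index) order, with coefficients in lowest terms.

Distribute over the terms of R2 (each basis-blade product reordered to ascending indices, repeated generators contracted through their squares):
R1 (8*e1) = -176/3 + 1390/9*e12
Answer: -176/3 + 1390/9*e12


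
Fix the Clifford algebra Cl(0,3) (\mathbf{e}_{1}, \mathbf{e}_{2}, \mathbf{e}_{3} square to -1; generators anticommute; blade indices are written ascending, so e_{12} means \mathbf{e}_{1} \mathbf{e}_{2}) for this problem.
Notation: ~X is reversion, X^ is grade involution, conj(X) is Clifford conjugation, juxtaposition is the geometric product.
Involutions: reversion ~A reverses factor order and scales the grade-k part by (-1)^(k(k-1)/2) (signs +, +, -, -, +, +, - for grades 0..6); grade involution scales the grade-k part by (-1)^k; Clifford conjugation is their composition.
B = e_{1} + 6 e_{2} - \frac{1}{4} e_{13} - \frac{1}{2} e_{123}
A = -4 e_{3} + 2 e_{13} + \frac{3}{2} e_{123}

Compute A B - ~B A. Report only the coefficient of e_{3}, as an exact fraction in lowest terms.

first term: -\frac{1}{4} + e_{1} - \frac{11}{8} e_{2} + 2 e_{3} - 2 e_{12} + 13 e_{13} + \frac{45}{2} e_{23} - 12 e_{123}
second term: \frac{1}{4} + e_{1} + \frac{11}{8} e_{2} - 2 e_{3} + 2 e_{12} + 5 e_{13} - \frac{51}{2} e_{23} - 12 e_{123}
Answer: 4


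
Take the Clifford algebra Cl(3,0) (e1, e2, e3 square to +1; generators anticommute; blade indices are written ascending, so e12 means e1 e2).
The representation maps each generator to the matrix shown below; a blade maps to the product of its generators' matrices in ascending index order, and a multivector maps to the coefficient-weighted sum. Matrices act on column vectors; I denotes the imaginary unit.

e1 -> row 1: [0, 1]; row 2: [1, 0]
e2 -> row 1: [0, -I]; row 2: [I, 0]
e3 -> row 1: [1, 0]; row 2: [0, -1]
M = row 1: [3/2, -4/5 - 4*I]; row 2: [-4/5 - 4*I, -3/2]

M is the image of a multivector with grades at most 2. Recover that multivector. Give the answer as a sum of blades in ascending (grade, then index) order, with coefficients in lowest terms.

Method: 1, rho(e1), rho(e2), rho(e3) form a trace-orthogonal basis of the 2x2 complex matrices (tr(X Y) = 2 if X = Y, else 0), so M = m0*1 + m1*rho(e1) + m2*rho(e2) + m3*rho(e3) with m0 = tr(M)/2 = 0, m1 = tr(M rho(e1))/2 = -4/5 - 4*I, m2 = tr(M rho(e2))/2 = 0, m3 = tr(M rho(e3))/2 = 3/2.
Multiplying table entries, the bivector images are rho(e12) = I*rho(e3), rho(e13) = -I*rho(e2), rho(e23) = I*rho(e1); with real blade coefficients the real parts of m0..m3 are the coefficients of 1, e1, e2, e3 and the imaginary parts give the bivectors (e23: Im m1, e13: -Im m2, e12: Im m3).
Answer: -4/5*e1 + 3/2*e3 - 4*e23


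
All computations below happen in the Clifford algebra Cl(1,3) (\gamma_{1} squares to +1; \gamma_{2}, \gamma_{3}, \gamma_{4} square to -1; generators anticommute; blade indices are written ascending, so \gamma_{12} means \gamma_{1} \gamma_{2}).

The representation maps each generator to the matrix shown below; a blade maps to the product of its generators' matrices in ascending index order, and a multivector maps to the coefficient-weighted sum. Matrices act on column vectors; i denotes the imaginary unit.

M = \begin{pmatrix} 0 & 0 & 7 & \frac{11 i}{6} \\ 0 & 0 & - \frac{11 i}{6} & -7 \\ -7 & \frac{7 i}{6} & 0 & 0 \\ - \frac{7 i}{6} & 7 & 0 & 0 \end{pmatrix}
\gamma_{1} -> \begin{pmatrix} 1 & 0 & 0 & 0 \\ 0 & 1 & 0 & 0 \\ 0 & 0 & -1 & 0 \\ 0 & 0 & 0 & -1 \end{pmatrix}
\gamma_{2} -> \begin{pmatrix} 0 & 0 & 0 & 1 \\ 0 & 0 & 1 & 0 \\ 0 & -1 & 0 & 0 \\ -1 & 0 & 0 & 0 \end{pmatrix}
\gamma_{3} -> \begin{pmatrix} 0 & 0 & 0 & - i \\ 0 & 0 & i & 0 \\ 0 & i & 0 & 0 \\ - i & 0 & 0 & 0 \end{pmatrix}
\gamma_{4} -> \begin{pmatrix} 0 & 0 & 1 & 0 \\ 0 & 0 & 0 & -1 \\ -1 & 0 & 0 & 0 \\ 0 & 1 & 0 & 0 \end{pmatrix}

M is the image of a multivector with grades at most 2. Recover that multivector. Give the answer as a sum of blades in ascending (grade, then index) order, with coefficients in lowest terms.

Method: the blade images are trace-orthogonal — tr(rho(e_A) rho(e_B)^-1) = 4 if A = B and 0 otherwise — and rho(e_A)^-1 = (e_A)^2 * rho(e_A) with (e_A)^2 = +1 or -1, so the coefficient of e_A in the preimage is (e_A)^2 * tr(M rho(e_A))/4.
Nonzero projections over blades of grade <= 2: \gamma_{3}: (\gamma_{3})^2 = -1, tr(M rho(\gamma_{3})) = \frac{4}{3}, coefficient -\frac{1}{3}; \gamma_{4}: (\gamma_{4})^2 = -1, tr(M rho(\gamma_{4})) = -28, coefficient 7; \gamma_{13}: (\gamma_{13})^2 = +1, tr(M rho(\gamma_{13})) = -6, coefficient -\frac{3}{2}. Every other blade of grade <= 2 projects to 0.
Answer: -\frac{1}{3} \gamma_{3} + 7 \gamma_{4} - \frac{3}{2} \gamma_{13}


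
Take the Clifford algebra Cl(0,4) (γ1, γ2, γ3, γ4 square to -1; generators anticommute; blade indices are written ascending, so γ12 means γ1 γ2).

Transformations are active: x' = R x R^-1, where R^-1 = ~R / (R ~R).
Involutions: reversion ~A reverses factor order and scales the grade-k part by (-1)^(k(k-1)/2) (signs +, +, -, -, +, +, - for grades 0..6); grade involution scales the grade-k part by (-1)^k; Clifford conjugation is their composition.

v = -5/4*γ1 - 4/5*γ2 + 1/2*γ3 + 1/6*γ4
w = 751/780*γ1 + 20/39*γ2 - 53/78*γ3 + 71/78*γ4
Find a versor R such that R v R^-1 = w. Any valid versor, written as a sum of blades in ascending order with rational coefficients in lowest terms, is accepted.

Construction: equal norms (both -8929/3600) license R = v + w = -56/195*γ1 - 56/195*γ2 - 7/39*γ3 + 14/13*γ4 — nothing changes along that direction, while (v - w)/2 changes sign, so v maps onto w.
Answer: -56/195*γ1 - 56/195*γ2 - 7/39*γ3 + 14/13*γ4


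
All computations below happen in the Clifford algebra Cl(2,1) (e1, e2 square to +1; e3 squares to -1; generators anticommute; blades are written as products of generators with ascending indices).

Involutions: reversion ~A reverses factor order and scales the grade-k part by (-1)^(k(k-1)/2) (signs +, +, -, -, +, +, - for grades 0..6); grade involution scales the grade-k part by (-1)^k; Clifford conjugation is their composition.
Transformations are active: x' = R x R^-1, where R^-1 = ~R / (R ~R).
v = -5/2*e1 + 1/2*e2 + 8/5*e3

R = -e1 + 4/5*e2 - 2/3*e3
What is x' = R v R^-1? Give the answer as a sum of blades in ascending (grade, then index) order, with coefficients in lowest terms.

~R = -e1 + 4/5*e2 - 2/3*e3, and R ~R = 269/225, so R^-1 = ~R / (269/225).
R v = 119/30 + 3/2*e1 e2 - 49/15*e1 e3 + 121/75*e2 e3
Answer: -2225/538*e1 + 2587/538*e2 - 8102/1345*e3
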